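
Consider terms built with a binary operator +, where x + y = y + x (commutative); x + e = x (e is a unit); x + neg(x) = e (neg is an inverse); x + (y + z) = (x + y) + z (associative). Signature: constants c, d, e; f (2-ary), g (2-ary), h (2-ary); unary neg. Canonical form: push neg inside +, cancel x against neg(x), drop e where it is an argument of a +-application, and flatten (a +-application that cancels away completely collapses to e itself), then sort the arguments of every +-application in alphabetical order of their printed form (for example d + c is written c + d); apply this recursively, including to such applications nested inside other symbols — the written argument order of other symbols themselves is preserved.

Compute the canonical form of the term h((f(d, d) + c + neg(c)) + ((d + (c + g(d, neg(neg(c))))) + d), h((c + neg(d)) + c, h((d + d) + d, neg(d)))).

Focus inside:  (f(d, d) + c + neg(c)) + ((d + (c + g(d, neg(neg(c))))) + d)
Push neg inside:  distribute neg over + and collapse double neg
Combine occurrences:  f(d, d) + c + d + d + g(d, c)
Sort:  c + d + d + f(d, d) + g(d, c)
Rebuild:  h(c + d + d + f(d, d) + g(d, c), h(c + c + neg(d), h(d + d + d, neg(d))))

Answer: h(c + d + d + f(d, d) + g(d, c), h(c + c + neg(d), h(d + d + d, neg(d))))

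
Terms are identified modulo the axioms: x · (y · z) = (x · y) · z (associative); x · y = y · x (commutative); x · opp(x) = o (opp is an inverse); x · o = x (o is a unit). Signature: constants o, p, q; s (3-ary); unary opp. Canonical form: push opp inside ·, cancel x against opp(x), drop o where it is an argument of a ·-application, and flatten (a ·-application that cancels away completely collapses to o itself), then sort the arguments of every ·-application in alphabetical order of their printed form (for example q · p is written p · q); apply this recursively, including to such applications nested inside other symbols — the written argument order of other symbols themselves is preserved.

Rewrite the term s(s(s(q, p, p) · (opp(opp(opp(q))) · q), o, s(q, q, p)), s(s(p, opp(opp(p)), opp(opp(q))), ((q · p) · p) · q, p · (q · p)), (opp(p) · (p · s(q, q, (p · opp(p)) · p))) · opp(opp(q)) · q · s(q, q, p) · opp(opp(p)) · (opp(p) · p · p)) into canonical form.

Work inside:  (opp(p) · (p · s(q, q, (p · opp(p)) · p))) · opp(opp(q)) · q · s(q, q, p) · opp(opp(p)) · (opp(p) · p · p)
Push opp inside:  distribute opp over · and collapse double opp
Combine occurrences:  p · p · s(q, q, p) · s(q, q, p) · q · q
Order the arguments:  p · p · q · q · s(q, q, p) · s(q, q, p)
Rebuild:  s(s(s(q, p, p), o, s(q, q, p)), s(s(p, p, q), p · p · q · q, p · p · q), p · p · q · q · s(q, q, p) · s(q, q, p))

Answer: s(s(s(q, p, p), o, s(q, q, p)), s(s(p, p, q), p · p · q · q, p · p · q), p · p · q · q · s(q, q, p) · s(q, q, p))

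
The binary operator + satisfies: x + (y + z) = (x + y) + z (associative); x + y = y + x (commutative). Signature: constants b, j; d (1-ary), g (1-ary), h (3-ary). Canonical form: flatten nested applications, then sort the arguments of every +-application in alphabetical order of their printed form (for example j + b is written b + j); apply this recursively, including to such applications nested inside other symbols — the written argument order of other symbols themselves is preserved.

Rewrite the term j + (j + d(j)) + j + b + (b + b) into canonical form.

Answer: b + b + b + d(j) + j + j + j

Derivation:
Merge nested applications:  j + j + d(j) + j + b + b + b
Order the arguments:  b + b + b + d(j) + j + j + j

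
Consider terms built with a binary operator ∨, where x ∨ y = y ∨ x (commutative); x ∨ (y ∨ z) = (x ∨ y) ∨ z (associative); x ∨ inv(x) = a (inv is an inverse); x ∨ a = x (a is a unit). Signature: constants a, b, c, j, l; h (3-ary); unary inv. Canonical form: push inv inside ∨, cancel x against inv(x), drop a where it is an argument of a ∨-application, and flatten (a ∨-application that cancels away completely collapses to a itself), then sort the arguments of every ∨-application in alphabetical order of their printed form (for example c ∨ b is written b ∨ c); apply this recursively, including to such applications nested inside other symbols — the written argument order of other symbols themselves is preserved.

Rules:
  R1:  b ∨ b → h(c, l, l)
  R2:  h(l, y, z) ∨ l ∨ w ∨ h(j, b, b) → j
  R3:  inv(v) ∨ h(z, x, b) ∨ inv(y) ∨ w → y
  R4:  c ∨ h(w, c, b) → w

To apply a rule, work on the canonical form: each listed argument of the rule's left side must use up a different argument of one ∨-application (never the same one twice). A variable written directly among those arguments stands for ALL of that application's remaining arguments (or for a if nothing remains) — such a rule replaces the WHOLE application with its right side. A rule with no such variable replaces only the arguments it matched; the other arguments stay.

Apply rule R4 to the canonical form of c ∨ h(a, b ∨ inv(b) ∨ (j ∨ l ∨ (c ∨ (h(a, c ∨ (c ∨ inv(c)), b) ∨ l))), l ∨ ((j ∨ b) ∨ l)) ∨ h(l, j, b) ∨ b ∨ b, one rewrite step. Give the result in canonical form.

Canonical form:  b ∨ b ∨ c ∨ h(a, c ∨ h(a, c, b) ∨ j ∨ l ∨ l, b ∨ j ∨ l ∨ l) ∨ h(l, j, b)
Match R4:  consume c, h(a, c, b);  w := a
Giving:  b ∨ b ∨ c ∨ h(a, j ∨ l ∨ l, b ∨ j ∨ l ∨ l) ∨ h(l, j, b)

Answer: b ∨ b ∨ c ∨ h(a, j ∨ l ∨ l, b ∨ j ∨ l ∨ l) ∨ h(l, j, b)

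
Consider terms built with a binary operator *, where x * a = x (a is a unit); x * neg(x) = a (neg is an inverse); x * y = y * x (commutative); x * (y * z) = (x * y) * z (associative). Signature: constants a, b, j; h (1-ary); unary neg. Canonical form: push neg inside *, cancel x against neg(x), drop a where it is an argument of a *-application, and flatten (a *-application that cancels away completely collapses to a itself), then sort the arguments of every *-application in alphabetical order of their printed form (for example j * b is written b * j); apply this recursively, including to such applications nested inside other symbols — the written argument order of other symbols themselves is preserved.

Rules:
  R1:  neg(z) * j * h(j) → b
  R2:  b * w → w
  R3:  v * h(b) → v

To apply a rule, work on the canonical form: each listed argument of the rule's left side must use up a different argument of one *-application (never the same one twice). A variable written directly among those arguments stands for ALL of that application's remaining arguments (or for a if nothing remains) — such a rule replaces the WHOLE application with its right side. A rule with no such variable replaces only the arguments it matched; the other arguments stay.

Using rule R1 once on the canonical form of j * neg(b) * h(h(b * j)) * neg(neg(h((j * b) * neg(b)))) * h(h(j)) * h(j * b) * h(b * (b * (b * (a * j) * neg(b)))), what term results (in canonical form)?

Answer: b * h(b * b * j) * h(b * j) * h(h(b * j)) * h(h(j))

Derivation:
Canonical form:  h(b * b * j) * h(b * j) * h(h(b * j)) * h(h(j)) * h(j) * j * neg(b)
Match R1:  consume h(j), j, neg(b);  z := b
New term:  b * h(b * b * j) * h(b * j) * h(h(b * j)) * h(h(j))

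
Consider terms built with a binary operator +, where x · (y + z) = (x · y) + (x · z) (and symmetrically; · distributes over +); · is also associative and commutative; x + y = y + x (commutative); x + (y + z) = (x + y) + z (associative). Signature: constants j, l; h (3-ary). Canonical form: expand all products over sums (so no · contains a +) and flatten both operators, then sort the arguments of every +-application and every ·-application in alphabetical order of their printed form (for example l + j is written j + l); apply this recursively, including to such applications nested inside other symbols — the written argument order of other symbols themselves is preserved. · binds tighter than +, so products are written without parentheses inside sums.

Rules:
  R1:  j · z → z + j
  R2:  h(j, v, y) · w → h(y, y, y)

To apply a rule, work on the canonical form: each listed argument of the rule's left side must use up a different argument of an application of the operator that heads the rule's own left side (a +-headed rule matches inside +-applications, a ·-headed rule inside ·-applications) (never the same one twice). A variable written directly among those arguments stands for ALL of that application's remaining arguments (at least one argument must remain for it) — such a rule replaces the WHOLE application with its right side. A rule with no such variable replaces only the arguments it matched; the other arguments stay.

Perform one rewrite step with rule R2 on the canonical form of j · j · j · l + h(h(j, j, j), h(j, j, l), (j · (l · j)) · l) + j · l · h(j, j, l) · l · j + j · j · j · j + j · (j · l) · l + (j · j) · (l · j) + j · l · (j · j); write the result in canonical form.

Canonical form:  h(h(j, j, j), h(j, j, l), j · j · l · l) + h(j, j, l) · j · j · l · l + j · j · j · j + j · j · j · l + j · j · j · l + j · j · j · l + j · j · l · l
R2 matches:  uses h(j, j, l);  v := j, w := j · j · l · l, y := l
The variable takes the whole remainder — replace the entire application.
New term:  h(h(j, j, j), h(j, j, l), j · j · l · l) + h(l, l, l) + j · j · j · j + j · j · j · l + j · j · j · l + j · j · j · l + j · j · l · l

Answer: h(h(j, j, j), h(j, j, l), j · j · l · l) + h(l, l, l) + j · j · j · j + j · j · j · l + j · j · j · l + j · j · j · l + j · j · l · l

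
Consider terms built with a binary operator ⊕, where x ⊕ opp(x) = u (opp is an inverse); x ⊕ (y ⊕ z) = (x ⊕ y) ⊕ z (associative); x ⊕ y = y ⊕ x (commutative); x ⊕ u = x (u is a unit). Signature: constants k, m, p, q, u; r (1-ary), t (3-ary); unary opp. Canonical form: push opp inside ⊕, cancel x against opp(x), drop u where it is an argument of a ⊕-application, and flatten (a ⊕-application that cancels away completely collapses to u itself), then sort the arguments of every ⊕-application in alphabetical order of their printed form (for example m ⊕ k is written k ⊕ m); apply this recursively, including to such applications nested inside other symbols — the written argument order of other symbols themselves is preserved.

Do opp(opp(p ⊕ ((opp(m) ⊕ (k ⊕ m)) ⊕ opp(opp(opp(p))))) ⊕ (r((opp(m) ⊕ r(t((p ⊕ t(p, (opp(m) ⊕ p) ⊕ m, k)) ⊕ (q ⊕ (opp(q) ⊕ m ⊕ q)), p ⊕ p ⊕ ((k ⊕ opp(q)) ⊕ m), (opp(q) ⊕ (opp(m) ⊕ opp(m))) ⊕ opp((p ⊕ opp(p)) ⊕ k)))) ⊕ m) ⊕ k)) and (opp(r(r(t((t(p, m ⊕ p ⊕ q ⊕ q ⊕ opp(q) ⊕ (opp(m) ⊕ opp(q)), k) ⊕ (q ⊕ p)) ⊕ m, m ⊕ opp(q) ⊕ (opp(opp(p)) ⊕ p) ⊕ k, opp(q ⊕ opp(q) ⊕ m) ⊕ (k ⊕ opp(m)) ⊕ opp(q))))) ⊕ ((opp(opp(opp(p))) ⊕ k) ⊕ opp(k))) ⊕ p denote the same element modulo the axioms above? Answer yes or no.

Left:  opp(opp(p ⊕ ((opp(m) ⊕ (k ⊕ m)) ⊕ opp(opp(opp(p))))) ⊕ (r((opp(m) ⊕ r(t((p ⊕ t(p, (opp(m) ⊕ p) ⊕ m, k)) ⊕ (q ⊕ (opp(q) ⊕ m ⊕ q)), p ⊕ p ⊕ ((k ⊕ opp(q)) ⊕ m), (opp(q) ⊕ (opp(m) ⊕ opp(m))) ⊕ opp((p ⊕ opp(p)) ⊕ k)))) ⊕ m) ⊕ k))
  Push opp inside:  distribute opp over ⊕ and collapse double opp
  Cancel:  p cancels; m cancels; k cancels
  Collect:  opp(r(r(t(m ⊕ p ⊕ q ⊕ t(p, p, k), k ⊕ m ⊕ opp(q) ⊕ p ⊕ p, opp(k) ⊕ opp(m) ⊕ opp(m) ⊕ opp(q)))))
Right:  (opp(r(r(t((t(p, m ⊕ p ⊕ q ⊕ q ⊕ opp(q) ⊕ (opp(m) ⊕ opp(q)), k) ⊕ (q ⊕ p)) ⊕ m, m ⊕ opp(q) ⊕ (opp(opp(p)) ⊕ p) ⊕ k, opp(q ⊕ opp(q) ⊕ m) ⊕ (k ⊕ opp(m)) ⊕ opp(q))))) ⊕ ((opp(opp(opp(p))) ⊕ k) ⊕ opp(k))) ⊕ p
  Push opp inside:  distribute opp over ⊕ and collapse double opp
  Cancel inverse pairs:  p cancels; k cancels
  Collect:  opp(r(r(t(m ⊕ p ⊕ q ⊕ t(p, p, k), k ⊕ m ⊕ opp(q) ⊕ p ⊕ p, k ⊕ opp(m) ⊕ opp(m) ⊕ opp(q)))))

Answer: no — opp(r(r(t(m ⊕ p ⊕ q ⊕ t(p, p, k), k ⊕ m ⊕ opp(q) ⊕ p ⊕ p, opp(k) ⊕ opp(m) ⊕ opp(m) ⊕ opp(q))))) vs opp(r(r(t(m ⊕ p ⊕ q ⊕ t(p, p, k), k ⊕ m ⊕ opp(q) ⊕ p ⊕ p, k ⊕ opp(m) ⊕ opp(m) ⊕ opp(q)))))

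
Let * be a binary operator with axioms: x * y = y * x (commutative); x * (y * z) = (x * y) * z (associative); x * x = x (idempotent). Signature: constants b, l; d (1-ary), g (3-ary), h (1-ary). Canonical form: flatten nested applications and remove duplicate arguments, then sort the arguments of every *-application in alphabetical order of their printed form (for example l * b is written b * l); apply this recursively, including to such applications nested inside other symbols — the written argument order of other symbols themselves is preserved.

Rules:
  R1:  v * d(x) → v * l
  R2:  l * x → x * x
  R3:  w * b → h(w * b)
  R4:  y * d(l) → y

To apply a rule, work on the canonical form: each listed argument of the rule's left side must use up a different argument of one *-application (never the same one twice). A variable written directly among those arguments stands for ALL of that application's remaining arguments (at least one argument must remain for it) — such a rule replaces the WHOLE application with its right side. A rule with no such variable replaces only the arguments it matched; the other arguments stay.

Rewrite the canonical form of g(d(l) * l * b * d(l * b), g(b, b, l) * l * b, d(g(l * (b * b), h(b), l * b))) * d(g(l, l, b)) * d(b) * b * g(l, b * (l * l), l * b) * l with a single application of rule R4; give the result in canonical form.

Canonical form:  b * d(b) * d(g(l, l, b)) * g(b * d(b * l) * d(l) * l, b * g(b, b, l) * l, d(g(b * l, h(b), b * l))) * g(l, b * l, b * l) * l
R4 matches:  uses d(l);  y := b * d(b * l) * l
The variable takes the whole remainder — replace the entire application.
Result:  b * d(b) * d(g(l, l, b)) * g(b * d(b * l) * l, b * g(b, b, l) * l, d(g(b * l, h(b), b * l))) * g(l, b * l, b * l) * l

Answer: b * d(b) * d(g(l, l, b)) * g(b * d(b * l) * l, b * g(b, b, l) * l, d(g(b * l, h(b), b * l))) * g(l, b * l, b * l) * l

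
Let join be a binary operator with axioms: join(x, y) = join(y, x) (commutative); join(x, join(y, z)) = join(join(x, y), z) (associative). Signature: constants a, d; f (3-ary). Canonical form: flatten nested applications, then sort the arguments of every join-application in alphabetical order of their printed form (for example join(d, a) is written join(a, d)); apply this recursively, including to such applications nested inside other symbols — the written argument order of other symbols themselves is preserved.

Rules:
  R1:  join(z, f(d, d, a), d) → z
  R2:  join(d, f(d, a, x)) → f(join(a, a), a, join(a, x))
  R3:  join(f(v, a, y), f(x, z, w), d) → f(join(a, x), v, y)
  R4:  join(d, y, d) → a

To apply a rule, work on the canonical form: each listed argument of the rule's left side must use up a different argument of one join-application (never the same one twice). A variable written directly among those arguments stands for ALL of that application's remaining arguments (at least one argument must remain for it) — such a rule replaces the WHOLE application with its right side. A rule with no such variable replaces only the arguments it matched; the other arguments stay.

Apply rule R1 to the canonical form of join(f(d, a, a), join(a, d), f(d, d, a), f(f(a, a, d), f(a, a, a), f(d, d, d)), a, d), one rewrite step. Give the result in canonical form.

Canonical form:  join(a, a, d, d, f(d, a, a), f(d, d, a), f(f(a, a, d), f(a, a, a), f(d, d, d)))
R1 matches:  uses d, f(d, d, a);  z := join(a, a, d, f(d, a, a), f(f(a, a, d), f(a, a, a), f(d, d, d)))
The extension variable absorbs all remaining arguments, so the whole application is rewritten.
New term:  join(a, a, d, f(d, a, a), f(f(a, a, d), f(a, a, a), f(d, d, d)))

Answer: join(a, a, d, f(d, a, a), f(f(a, a, d), f(a, a, a), f(d, d, d)))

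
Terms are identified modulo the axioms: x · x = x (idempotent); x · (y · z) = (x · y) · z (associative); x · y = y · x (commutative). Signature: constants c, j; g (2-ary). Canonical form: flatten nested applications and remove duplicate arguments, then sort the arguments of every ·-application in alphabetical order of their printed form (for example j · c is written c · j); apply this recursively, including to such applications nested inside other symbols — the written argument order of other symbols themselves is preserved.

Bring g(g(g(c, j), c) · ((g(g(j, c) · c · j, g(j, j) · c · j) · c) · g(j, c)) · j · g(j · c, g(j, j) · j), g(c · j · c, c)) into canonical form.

Answer: g(c · g(c · g(j, c) · j, c · g(j, j) · j) · g(c · j, g(j, j) · j) · g(g(c, j), c) · g(j, c) · j, g(c · j, c))

Derivation:
Descend into:  g(g(c, j), c) · ((g(g(j, c) · c · j, g(j, j) · c · j) · c) · g(j, c)) · j · g(j · c, g(j, j) · j)
Un-nest:  g(g(c, j), c) · g(g(j, c) · c · j, g(j, j) · c · j) · c · g(j, c) · j · g(j · c, g(j, j) · j)
Simplify inside:  g(g(j, c) · c · j, g(j, j) · c · j)  →  g(c · g(j, c) · j, c · g(j, j) · j)
Canonicalize subterm:  g(j · c, g(j, j) · j)  →  g(c · j, g(j, j) · j)
Sort:  c · g(c · g(j, c) · j, c · g(j, j) · j) · g(c · j, g(j, j) · j) · g(g(c, j), c) · g(j, c) · j
Reassemble:  g(c · g(c · g(j, c) · j, c · g(j, j) · j) · g(c · j, g(j, j) · j) · g(g(c, j), c) · g(j, c) · j, g(c · j, c))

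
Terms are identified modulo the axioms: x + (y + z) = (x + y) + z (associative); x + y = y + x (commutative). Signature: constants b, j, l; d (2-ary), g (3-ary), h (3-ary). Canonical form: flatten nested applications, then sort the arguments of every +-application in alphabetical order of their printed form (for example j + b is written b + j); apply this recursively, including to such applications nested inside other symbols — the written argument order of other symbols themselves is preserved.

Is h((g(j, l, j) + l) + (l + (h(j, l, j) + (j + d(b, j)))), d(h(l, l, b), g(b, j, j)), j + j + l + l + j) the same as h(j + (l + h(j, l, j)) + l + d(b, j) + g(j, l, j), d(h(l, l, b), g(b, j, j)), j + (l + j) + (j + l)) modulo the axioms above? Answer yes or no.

Answer: yes — both canonical forms are h(d(b, j) + g(j, l, j) + h(j, l, j) + j + l + l, d(h(l, l, b), g(b, j, j)), j + j + j + l + l)

Derivation:
Left:  h((g(j, l, j) + l) + (l + (h(j, l, j) + (j + d(b, j)))), d(h(l, l, b), g(b, j, j)), j + j + l + l + j)
  Descend into:  (g(j, l, j) + l) + (l + (h(j, l, j) + (j + d(b, j))))
  Un-nest:  g(j, l, j) + l + l + h(j, l, j) + j + d(b, j)
  Order the arguments:  d(b, j) + g(j, l, j) + h(j, l, j) + j + l + l
  Reassemble:  h(d(b, j) + g(j, l, j) + h(j, l, j) + j + l + l, d(h(l, l, b), g(b, j, j)), j + j + j + l + l)
Right:  h(j + (l + h(j, l, j)) + l + d(b, j) + g(j, l, j), d(h(l, l, b), g(b, j, j)), j + (l + j) + (j + l))
  Focus inside:  j + (l + h(j, l, j)) + l + d(b, j) + g(j, l, j)
  Flatten:  j + l + h(j, l, j) + l + d(b, j) + g(j, l, j)
  Sort arguments:  d(b, j) + g(j, l, j) + h(j, l, j) + j + l + l
  Put back:  h(d(b, j) + g(j, l, j) + h(j, l, j) + j + l + l, d(h(l, l, b), g(b, j, j)), j + j + j + l + l)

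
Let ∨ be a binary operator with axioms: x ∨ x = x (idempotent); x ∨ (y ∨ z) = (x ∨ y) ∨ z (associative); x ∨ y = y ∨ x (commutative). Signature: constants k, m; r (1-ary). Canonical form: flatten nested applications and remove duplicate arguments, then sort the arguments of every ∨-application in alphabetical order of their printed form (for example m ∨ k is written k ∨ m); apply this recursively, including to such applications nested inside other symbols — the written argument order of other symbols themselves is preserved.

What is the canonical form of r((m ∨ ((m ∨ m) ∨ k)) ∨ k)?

Answer: r(k ∨ m)

Derivation:
Work inside:  (m ∨ ((m ∨ m) ∨ k)) ∨ k
Flatten:  m ∨ m ∨ m ∨ k ∨ k
Deduplicate:  drop duplicate m, m, k
Order the arguments:  k ∨ m
Reassemble:  r(k ∨ m)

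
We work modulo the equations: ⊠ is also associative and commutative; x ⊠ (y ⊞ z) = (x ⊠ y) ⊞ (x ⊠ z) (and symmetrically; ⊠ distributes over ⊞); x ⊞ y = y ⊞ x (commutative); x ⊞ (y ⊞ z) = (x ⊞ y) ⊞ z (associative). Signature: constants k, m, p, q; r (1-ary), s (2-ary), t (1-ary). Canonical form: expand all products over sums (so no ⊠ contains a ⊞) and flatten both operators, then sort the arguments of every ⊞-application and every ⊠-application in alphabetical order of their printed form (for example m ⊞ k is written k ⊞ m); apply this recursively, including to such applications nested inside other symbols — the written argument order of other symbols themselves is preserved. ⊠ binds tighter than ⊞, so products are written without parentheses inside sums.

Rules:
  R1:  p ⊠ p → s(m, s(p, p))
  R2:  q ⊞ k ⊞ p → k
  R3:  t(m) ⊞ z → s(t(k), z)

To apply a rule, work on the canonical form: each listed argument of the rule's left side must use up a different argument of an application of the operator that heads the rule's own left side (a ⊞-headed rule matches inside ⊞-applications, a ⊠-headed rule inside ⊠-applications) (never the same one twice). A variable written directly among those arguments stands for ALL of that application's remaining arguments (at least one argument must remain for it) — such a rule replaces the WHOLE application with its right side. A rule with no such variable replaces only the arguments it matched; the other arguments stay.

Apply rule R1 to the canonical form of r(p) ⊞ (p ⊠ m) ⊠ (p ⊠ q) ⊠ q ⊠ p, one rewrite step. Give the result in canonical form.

Answer: m ⊠ p ⊠ q ⊠ q ⊠ s(m, s(p, p)) ⊞ r(p)

Derivation:
Canonical form:  m ⊠ p ⊠ p ⊠ p ⊠ q ⊠ q ⊞ r(p)
Apply R1:  consuming p, p
Giving:  m ⊠ p ⊠ q ⊠ q ⊠ s(m, s(p, p)) ⊞ r(p)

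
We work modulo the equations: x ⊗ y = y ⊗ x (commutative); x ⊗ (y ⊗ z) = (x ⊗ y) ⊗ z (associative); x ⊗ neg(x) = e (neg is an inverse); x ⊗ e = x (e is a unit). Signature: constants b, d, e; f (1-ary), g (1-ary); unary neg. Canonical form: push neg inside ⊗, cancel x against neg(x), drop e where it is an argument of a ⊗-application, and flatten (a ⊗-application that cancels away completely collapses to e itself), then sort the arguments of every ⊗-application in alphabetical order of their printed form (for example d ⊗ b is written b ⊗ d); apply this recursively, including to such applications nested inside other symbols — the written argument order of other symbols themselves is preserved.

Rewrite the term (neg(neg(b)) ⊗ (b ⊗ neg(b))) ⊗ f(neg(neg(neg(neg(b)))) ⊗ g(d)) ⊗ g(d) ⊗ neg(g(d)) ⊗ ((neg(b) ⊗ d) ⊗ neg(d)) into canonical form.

Answer: f(b ⊗ g(d))

Derivation:
Push neg inside:  distribute neg over ⊗ and collapse double neg
Inverses cancel:  b cancels; g(d) cancels; d cancels
Collect:  f(b ⊗ g(d))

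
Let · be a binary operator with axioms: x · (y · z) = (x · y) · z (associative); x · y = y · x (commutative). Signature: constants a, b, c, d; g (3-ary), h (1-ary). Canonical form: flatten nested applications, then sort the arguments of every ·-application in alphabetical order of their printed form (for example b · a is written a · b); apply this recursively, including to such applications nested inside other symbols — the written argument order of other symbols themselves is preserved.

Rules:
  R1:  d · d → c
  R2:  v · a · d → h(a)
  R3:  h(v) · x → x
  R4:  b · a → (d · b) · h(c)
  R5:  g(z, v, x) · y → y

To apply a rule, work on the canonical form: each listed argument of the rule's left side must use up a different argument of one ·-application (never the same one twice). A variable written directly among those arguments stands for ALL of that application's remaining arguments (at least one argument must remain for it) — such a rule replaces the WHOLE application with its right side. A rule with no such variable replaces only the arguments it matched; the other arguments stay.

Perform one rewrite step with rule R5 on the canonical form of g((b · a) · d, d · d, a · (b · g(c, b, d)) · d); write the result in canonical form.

Canonical form:  g(a · b · d, d · d, a · b · d · g(c, b, d))
Apply R5:  consuming g(c, b, d);  v := b, x := d, y := a · b · d, z := c
The extension variable absorbs all remaining arguments, so the whole application is rewritten.
Result:  g(a · b · d, d · d, a · b · d)

Answer: g(a · b · d, d · d, a · b · d)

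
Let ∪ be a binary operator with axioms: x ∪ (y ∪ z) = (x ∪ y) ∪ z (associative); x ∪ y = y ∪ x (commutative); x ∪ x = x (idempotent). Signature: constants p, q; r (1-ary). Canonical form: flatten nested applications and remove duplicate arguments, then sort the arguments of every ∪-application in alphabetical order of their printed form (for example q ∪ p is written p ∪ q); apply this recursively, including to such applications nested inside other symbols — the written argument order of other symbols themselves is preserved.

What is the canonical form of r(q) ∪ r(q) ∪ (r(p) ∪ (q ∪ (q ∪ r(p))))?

Answer: q ∪ r(p) ∪ r(q)

Derivation:
Un-nest:  r(q) ∪ r(q) ∪ r(p) ∪ q ∪ q ∪ r(p)
Drop duplicates:  drop duplicate r(q), q, r(p)
Sort:  q ∪ r(p) ∪ r(q)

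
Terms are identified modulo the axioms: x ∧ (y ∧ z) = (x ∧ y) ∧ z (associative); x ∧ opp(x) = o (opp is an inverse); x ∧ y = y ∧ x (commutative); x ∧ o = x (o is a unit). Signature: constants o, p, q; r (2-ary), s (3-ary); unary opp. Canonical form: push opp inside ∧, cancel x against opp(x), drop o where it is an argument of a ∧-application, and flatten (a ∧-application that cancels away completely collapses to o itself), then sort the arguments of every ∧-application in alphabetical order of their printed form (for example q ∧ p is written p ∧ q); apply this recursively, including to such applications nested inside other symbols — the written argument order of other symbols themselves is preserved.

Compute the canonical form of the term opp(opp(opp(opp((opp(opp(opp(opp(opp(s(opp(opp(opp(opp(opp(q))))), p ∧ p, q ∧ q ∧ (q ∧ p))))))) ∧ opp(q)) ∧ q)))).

Push opp inside:  distribute opp over ∧ and collapse double opp
Inverses cancel:  q cancels
Combine occurrences:  opp(s(opp(q), p ∧ p, p ∧ q ∧ q ∧ q))

Answer: opp(s(opp(q), p ∧ p, p ∧ q ∧ q ∧ q))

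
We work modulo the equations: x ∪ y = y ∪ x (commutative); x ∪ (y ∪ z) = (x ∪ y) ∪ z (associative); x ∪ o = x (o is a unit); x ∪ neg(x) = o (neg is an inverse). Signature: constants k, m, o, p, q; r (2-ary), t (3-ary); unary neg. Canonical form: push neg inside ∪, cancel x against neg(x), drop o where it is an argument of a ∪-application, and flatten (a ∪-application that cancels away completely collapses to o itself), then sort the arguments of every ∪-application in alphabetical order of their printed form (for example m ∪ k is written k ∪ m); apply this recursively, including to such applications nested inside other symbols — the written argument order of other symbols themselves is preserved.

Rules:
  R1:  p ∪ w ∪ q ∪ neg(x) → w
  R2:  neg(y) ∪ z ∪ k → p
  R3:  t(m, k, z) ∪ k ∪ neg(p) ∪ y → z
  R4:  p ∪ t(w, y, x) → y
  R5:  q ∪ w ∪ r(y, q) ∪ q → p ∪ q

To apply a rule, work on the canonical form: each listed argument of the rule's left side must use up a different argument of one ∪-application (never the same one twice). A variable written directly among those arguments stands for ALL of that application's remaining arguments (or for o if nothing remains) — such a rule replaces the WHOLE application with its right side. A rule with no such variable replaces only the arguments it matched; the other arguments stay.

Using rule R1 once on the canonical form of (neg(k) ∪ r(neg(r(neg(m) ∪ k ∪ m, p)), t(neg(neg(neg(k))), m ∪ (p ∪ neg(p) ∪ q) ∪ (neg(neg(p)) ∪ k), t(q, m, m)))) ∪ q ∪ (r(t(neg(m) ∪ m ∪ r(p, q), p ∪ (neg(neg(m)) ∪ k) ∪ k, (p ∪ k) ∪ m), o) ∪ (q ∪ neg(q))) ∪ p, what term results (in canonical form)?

Answer: r(neg(r(k, p)), t(neg(k), k ∪ m ∪ p ∪ q, t(q, m, m))) ∪ r(t(r(p, q), k ∪ k ∪ m ∪ p, k ∪ m ∪ p), o)

Derivation:
Canonical form:  neg(k) ∪ p ∪ q ∪ r(neg(r(k, p)), t(neg(k), k ∪ m ∪ p ∪ q, t(q, m, m))) ∪ r(t(r(p, q), k ∪ k ∪ m ∪ p, k ∪ m ∪ p), o)
Match R1:  consume neg(k), p, q;  w := r(neg(r(k, p)), t(neg(k), k ∪ m ∪ p ∪ q, t(q, m, m))) ∪ r(t(r(p, q), k ∪ k ∪ m ∪ p, k ∪ m ∪ p), o), x := k
The variable takes the whole remainder — replace the entire application.
New term:  r(neg(r(k, p)), t(neg(k), k ∪ m ∪ p ∪ q, t(q, m, m))) ∪ r(t(r(p, q), k ∪ k ∪ m ∪ p, k ∪ m ∪ p), o)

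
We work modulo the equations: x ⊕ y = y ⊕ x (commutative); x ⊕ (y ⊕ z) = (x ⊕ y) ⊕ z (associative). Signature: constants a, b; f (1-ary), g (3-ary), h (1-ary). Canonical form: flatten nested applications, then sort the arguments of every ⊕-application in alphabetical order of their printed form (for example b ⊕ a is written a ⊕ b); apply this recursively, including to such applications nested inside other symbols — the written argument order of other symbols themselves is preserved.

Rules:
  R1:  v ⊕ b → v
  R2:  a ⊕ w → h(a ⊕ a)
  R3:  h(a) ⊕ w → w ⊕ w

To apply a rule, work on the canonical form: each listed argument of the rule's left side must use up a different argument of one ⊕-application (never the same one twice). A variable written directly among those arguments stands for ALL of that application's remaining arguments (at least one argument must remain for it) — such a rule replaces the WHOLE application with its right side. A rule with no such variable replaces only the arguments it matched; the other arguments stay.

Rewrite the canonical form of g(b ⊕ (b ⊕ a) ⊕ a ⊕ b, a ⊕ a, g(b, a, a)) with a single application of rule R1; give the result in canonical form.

Canonical form:  g(a ⊕ a ⊕ b ⊕ b ⊕ b, a ⊕ a, g(b, a, a))
Match R1:  consume b;  v := a ⊕ a ⊕ b ⊕ b
Every leftover argument binds to the variable; the entire application is replaced.
New term:  g(a ⊕ a ⊕ b ⊕ b, a ⊕ a, g(b, a, a))

Answer: g(a ⊕ a ⊕ b ⊕ b, a ⊕ a, g(b, a, a))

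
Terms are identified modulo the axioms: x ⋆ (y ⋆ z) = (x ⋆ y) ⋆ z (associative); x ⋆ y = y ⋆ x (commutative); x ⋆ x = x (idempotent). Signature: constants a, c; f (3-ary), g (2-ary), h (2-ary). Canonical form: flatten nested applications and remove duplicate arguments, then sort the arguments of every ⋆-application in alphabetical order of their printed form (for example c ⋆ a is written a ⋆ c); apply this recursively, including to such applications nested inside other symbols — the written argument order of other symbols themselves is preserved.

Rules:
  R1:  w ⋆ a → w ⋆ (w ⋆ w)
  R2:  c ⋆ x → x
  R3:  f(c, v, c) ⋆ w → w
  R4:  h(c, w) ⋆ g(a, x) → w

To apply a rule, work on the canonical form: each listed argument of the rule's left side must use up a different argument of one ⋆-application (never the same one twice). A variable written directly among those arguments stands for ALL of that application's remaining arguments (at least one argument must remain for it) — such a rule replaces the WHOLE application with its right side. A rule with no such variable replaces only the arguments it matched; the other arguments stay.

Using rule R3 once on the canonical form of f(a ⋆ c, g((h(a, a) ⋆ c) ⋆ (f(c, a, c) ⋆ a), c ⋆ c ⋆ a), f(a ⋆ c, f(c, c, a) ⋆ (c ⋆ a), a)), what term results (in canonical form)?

Answer: f(a ⋆ c, g(a ⋆ c ⋆ h(a, a), a ⋆ c), f(a ⋆ c, a ⋆ c ⋆ f(c, c, a), a))

Derivation:
Canonical form:  f(a ⋆ c, g(a ⋆ c ⋆ f(c, a, c) ⋆ h(a, a), a ⋆ c), f(a ⋆ c, a ⋆ c ⋆ f(c, c, a), a))
Match R3:  consume f(c, a, c);  v := a, w := a ⋆ c ⋆ h(a, a)
The variable takes the whole remainder — replace the entire application.
Giving:  f(a ⋆ c, g(a ⋆ c ⋆ h(a, a), a ⋆ c), f(a ⋆ c, a ⋆ c ⋆ f(c, c, a), a))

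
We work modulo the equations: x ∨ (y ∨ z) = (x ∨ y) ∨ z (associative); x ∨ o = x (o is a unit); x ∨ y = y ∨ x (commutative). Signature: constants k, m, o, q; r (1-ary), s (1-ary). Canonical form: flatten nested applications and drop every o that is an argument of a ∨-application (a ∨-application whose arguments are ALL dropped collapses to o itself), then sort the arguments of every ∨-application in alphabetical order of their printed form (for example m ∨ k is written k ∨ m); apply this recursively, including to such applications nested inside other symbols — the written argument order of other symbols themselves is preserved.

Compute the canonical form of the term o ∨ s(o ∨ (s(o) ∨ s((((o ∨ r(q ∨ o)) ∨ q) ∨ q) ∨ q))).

Answer: s(s(o) ∨ s(q ∨ q ∨ q ∨ r(q)))

Derivation:
Canonicalize subterm:  s(o ∨ (s(o) ∨ s((((o ∨ r(q ∨ o)) ∨ q) ∨ q) ∨ q)))  →  s(s(o) ∨ s(q ∨ q ∨ q ∨ r(q)))
Drop the unit:  drop o
Sort arguments:  s(s(o) ∨ s(q ∨ q ∨ q ∨ r(q)))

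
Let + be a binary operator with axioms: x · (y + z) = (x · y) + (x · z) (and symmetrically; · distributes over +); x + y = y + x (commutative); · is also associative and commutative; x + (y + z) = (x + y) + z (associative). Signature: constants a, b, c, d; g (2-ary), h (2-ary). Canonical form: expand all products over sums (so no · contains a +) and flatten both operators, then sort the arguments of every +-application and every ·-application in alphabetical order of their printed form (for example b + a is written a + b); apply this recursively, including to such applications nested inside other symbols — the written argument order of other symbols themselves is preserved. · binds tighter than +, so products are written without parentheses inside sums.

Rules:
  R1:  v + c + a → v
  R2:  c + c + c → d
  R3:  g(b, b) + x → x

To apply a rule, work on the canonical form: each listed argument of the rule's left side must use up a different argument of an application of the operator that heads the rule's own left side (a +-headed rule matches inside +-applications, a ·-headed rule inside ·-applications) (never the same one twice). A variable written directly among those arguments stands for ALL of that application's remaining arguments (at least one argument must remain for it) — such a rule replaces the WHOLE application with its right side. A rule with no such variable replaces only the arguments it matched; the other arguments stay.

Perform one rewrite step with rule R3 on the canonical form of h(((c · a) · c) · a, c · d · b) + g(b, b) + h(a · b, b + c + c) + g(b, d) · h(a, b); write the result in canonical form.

Canonical form:  g(b, b) + g(b, d) · h(a, b) + h(a · a · c · c, b · c · d) + h(a · b, b + c + c)
R3 matches:  uses g(b, b);  x := g(b, d) · h(a, b) + h(a · a · c · c, b · c · d) + h(a · b, b + c + c)
The variable takes the whole remainder — replace the entire application.
Result:  g(b, d) · h(a, b) + h(a · a · c · c, b · c · d) + h(a · b, b + c + c)

Answer: g(b, d) · h(a, b) + h(a · a · c · c, b · c · d) + h(a · b, b + c + c)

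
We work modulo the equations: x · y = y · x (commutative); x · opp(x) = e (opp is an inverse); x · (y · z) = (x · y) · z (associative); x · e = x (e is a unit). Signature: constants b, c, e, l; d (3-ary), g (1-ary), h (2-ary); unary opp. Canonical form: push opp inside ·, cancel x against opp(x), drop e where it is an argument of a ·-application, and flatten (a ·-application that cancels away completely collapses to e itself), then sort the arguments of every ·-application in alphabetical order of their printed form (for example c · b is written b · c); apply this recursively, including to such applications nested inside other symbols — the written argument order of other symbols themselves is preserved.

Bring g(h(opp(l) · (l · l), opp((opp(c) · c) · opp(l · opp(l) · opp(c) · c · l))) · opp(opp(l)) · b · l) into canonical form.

Focus inside:  h(opp(l) · (l · l), opp((opp(c) · c) · opp(l · opp(l) · opp(c) · c · l))) · opp(opp(l)) · b · l
Push opp inside:  distribute opp over · and collapse double opp
Combine occurrences:  h(l, l) · l · l · b
Sort arguments:  b · h(l, l) · l · l
Rebuild:  g(b · h(l, l) · l · l)

Answer: g(b · h(l, l) · l · l)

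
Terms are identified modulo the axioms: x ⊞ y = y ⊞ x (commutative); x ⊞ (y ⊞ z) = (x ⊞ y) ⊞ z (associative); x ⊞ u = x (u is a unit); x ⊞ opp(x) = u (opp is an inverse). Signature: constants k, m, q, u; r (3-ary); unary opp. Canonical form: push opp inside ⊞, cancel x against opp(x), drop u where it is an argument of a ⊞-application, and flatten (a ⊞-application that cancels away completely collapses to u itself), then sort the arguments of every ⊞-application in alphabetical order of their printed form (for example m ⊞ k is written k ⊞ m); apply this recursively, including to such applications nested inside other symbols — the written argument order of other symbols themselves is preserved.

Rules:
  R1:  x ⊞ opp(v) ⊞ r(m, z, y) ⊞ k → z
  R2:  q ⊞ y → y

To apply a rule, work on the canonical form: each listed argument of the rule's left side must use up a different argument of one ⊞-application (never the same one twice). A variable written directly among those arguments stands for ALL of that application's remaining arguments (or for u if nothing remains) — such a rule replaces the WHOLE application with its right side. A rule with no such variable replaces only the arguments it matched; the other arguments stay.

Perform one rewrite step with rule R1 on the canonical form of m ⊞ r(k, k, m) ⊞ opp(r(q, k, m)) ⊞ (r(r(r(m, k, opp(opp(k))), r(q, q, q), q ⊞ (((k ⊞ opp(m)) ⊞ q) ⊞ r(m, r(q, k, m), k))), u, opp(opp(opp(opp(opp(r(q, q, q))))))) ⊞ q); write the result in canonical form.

Answer: m ⊞ opp(r(q, k, m)) ⊞ q ⊞ r(k, k, m) ⊞ r(r(r(m, k, k), r(q, q, q), r(q, k, m)), u, opp(r(q, q, q)))

Derivation:
Canonical form:  m ⊞ opp(r(q, k, m)) ⊞ q ⊞ r(k, k, m) ⊞ r(r(r(m, k, k), r(q, q, q), k ⊞ opp(m) ⊞ q ⊞ q ⊞ r(m, r(q, k, m), k)), u, opp(r(q, q, q)))
Match R1:  consume k, opp(m), r(m, r(q, k, m), k);  v := m, x := q ⊞ q, y := k, z := r(q, k, m)
Every leftover argument binds to the variable; the entire application is replaced.
Giving:  m ⊞ opp(r(q, k, m)) ⊞ q ⊞ r(k, k, m) ⊞ r(r(r(m, k, k), r(q, q, q), r(q, k, m)), u, opp(r(q, q, q)))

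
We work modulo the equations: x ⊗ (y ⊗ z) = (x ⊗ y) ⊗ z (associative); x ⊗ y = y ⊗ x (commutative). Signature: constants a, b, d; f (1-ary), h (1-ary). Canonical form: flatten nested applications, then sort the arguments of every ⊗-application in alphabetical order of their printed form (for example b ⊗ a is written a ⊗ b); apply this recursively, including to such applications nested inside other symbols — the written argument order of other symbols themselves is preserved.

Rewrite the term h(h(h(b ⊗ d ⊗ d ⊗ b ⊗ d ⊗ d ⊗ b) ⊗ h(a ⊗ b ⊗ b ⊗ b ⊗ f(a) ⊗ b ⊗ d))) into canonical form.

Answer: h(h(h(a ⊗ b ⊗ b ⊗ b ⊗ b ⊗ d ⊗ f(a)) ⊗ h(b ⊗ b ⊗ b ⊗ d ⊗ d ⊗ d ⊗ d)))

Derivation:
Focus inside:  h(b ⊗ d ⊗ d ⊗ b ⊗ d ⊗ d ⊗ b) ⊗ h(a ⊗ b ⊗ b ⊗ b ⊗ f(a) ⊗ b ⊗ d)
Inside:  h(b ⊗ d ⊗ d ⊗ b ⊗ d ⊗ d ⊗ b)  →  h(b ⊗ b ⊗ b ⊗ d ⊗ d ⊗ d ⊗ d)
Canonicalize subterm:  h(a ⊗ b ⊗ b ⊗ b ⊗ f(a) ⊗ b ⊗ d)  →  h(a ⊗ b ⊗ b ⊗ b ⊗ b ⊗ d ⊗ f(a))
Sort:  h(a ⊗ b ⊗ b ⊗ b ⊗ b ⊗ d ⊗ f(a)) ⊗ h(b ⊗ b ⊗ b ⊗ d ⊗ d ⊗ d ⊗ d)
Put back:  h(h(h(a ⊗ b ⊗ b ⊗ b ⊗ b ⊗ d ⊗ f(a)) ⊗ h(b ⊗ b ⊗ b ⊗ d ⊗ d ⊗ d ⊗ d)))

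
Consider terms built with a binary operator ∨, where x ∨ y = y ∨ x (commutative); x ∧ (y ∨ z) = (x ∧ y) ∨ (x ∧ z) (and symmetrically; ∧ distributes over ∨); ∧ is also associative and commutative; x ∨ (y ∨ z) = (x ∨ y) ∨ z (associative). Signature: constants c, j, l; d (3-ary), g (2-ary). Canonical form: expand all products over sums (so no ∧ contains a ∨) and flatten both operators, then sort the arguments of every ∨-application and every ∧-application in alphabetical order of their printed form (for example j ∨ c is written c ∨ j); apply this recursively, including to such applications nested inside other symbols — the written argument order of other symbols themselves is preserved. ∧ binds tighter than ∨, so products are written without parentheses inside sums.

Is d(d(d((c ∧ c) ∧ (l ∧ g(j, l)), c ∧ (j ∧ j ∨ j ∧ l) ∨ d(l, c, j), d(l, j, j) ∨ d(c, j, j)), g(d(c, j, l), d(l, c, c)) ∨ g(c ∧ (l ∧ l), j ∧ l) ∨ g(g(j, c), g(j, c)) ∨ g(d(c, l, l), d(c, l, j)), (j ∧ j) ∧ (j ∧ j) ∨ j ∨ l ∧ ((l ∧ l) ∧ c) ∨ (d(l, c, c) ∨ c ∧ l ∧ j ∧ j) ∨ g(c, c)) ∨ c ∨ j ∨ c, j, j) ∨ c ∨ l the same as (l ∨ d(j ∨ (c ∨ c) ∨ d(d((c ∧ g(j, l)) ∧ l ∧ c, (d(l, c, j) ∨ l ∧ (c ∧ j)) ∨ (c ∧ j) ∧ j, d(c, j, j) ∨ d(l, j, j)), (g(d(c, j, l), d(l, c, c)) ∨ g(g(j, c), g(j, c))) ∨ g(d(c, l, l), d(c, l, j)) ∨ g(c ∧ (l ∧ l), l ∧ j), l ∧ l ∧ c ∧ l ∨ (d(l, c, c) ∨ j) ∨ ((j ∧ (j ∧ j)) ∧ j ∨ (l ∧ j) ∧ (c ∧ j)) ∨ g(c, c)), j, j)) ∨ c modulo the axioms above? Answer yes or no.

Answer: yes — both canonical forms are c ∨ d(c ∨ c ∨ d(d(c ∧ c ∧ g(j, l) ∧ l, c ∧ j ∧ j ∨ c ∧ j ∧ l ∨ d(l, c, j), d(c, j, j) ∨ d(l, j, j)), g(c ∧ l ∧ l, j ∧ l) ∨ g(d(c, j, l), d(l, c, c)) ∨ g(d(c, l, l), d(c, l, j)) ∨ g(g(j, c), g(j, c)), c ∧ j ∧ j ∧ l ∨ c ∧ l ∧ l ∧ l ∨ d(l, c, c) ∨ g(c, c) ∨ j ∨ j ∧ j ∧ j ∧ j) ∨ j, j, j) ∨ l

Derivation:
Left:  d(d(d((c ∧ c) ∧ (l ∧ g(j, l)), c ∧ (j ∧ j ∨ j ∧ l) ∨ d(l, c, j), d(l, j, j) ∨ d(c, j, j)), g(d(c, j, l), d(l, c, c)) ∨ g(c ∧ (l ∧ l), j ∧ l) ∨ g(g(j, c), g(j, c)) ∨ g(d(c, l, l), d(c, l, j)), (j ∧ j) ∧ (j ∧ j) ∨ j ∨ l ∧ ((l ∧ l) ∧ c) ∨ (d(l, c, c) ∨ c ∧ l ∧ j ∧ j) ∨ g(c, c)) ∨ c ∨ j ∨ c, j, j) ∨ c ∨ l
  Expand products over sums:  d(c ∨ c ∨ d(d(c ∧ c ∧ g(j, l) ∧ l, c ∧ j ∧ j ∨ c ∧ j ∧ l ∨ d(l, c, j), d(c, j, j) ∨ d(l, j, j)), g(c ∧ l ∧ l, j ∧ l) ∨ g(d(c, j, l), d(l, c, c)) ∨ g(d(c, l, l), d(c, l, j)) ∨ g(g(j, c), g(j, c)), c ∧ j ∧ j ∧ l ∨ c ∧ l ∧ l ∧ l ∨ d(l, c, c) ∨ g(c, c) ∨ j ∨ j ∧ j ∧ j ∧ j) ∨ j, j, j) ∨ c ∨ l
  Sort:  c ∨ d(c ∨ c ∨ d(d(c ∧ c ∧ g(j, l) ∧ l, c ∧ j ∧ j ∨ c ∧ j ∧ l ∨ d(l, c, j), d(c, j, j) ∨ d(l, j, j)), g(c ∧ l ∧ l, j ∧ l) ∨ g(d(c, j, l), d(l, c, c)) ∨ g(d(c, l, l), d(c, l, j)) ∨ g(g(j, c), g(j, c)), c ∧ j ∧ j ∧ l ∨ c ∧ l ∧ l ∧ l ∨ d(l, c, c) ∨ g(c, c) ∨ j ∨ j ∧ j ∧ j ∧ j) ∨ j, j, j) ∨ l
Right:  (l ∨ d(j ∨ (c ∨ c) ∨ d(d((c ∧ g(j, l)) ∧ l ∧ c, (d(l, c, j) ∨ l ∧ (c ∧ j)) ∨ (c ∧ j) ∧ j, d(c, j, j) ∨ d(l, j, j)), (g(d(c, j, l), d(l, c, c)) ∨ g(g(j, c), g(j, c))) ∨ g(d(c, l, l), d(c, l, j)) ∨ g(c ∧ (l ∧ l), l ∧ j), l ∧ l ∧ c ∧ l ∨ (d(l, c, c) ∨ j) ∨ ((j ∧ (j ∧ j)) ∧ j ∨ (l ∧ j) ∧ (c ∧ j)) ∨ g(c, c)), j, j)) ∨ c
  Merge nested applications:  l ∨ d(c ∨ c ∨ d(d(c ∧ c ∧ g(j, l) ∧ l, c ∧ j ∧ j ∨ c ∧ j ∧ l ∨ d(l, c, j), d(c, j, j) ∨ d(l, j, j)), g(c ∧ l ∧ l, j ∧ l) ∨ g(d(c, j, l), d(l, c, c)) ∨ g(d(c, l, l), d(c, l, j)) ∨ g(g(j, c), g(j, c)), c ∧ j ∧ j ∧ l ∨ c ∧ l ∧ l ∧ l ∨ d(l, c, c) ∨ g(c, c) ∨ j ∨ j ∧ j ∧ j ∧ j) ∨ j, j, j) ∨ c
  Order the arguments:  c ∨ d(c ∨ c ∨ d(d(c ∧ c ∧ g(j, l) ∧ l, c ∧ j ∧ j ∨ c ∧ j ∧ l ∨ d(l, c, j), d(c, j, j) ∨ d(l, j, j)), g(c ∧ l ∧ l, j ∧ l) ∨ g(d(c, j, l), d(l, c, c)) ∨ g(d(c, l, l), d(c, l, j)) ∨ g(g(j, c), g(j, c)), c ∧ j ∧ j ∧ l ∨ c ∧ l ∧ l ∧ l ∨ d(l, c, c) ∨ g(c, c) ∨ j ∨ j ∧ j ∧ j ∧ j) ∨ j, j, j) ∨ l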